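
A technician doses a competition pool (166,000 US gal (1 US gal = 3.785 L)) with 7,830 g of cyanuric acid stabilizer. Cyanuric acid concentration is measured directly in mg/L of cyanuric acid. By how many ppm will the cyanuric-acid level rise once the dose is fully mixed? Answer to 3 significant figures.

Volume: 166,000 US gal × 3.785 L/gal = 628,310 L.
Rise: 7,830 g / 628,310 L × 1000 = 12.46 mg/L.

12.5 ppm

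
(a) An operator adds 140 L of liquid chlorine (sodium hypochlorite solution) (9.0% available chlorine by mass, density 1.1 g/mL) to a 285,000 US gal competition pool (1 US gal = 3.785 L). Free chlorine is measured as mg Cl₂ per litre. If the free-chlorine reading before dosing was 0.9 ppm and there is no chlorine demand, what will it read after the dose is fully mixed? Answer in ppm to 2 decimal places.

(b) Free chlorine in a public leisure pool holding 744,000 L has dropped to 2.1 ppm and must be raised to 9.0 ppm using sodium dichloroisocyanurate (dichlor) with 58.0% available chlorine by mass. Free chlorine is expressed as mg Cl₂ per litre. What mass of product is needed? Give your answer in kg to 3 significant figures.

(a) 13.75 ppm; (b) 8.85 kg

(a) Volume: 285,000 US gal × 3.785 L/gal = 1,078,725 L.
(a) Mass of solution: 140 L × 1000 mL/L × 1.1 g/mL = 154,000 g.
(a) Available chlorine delivered: 154,000 g × 0.09 = 13,860 g as Cl₂.
(a) Concentration rise: 13,860 g / 1,078,725 L = 12.85 mg/L = 12.85 ppm.
(a) Final FC: 0.9 + 12.85 = 13.75 ppm.

(b) Chlorine deficit: 9.0 − 2.1 = 6.9 ppm = 6.9 mg/L as Cl₂.
(b) Cl₂ equivalent needed: 6.9 mg/L × 744,000 L = 5,134,000 mg = 5134 g.
(b) Product at 58.0% available chlorine: 5134 / 0.58 = 8851 g.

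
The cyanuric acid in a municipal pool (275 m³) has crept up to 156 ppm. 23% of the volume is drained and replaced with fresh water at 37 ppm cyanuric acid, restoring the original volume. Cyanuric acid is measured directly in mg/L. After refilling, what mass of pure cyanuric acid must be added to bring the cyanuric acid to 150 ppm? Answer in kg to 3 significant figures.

5.88 kg

Volume: 275 m³ = 275,000 L.
After draining 23% and refilling: 156 × 0.77 + 37 × 0.23 = 128.63 ppm.
Deficit to target: 150 − 128.63 = 21.37 mg/L.
Mass: 21.37 mg/L × 275,000 L = 5877 g cyanuric acid.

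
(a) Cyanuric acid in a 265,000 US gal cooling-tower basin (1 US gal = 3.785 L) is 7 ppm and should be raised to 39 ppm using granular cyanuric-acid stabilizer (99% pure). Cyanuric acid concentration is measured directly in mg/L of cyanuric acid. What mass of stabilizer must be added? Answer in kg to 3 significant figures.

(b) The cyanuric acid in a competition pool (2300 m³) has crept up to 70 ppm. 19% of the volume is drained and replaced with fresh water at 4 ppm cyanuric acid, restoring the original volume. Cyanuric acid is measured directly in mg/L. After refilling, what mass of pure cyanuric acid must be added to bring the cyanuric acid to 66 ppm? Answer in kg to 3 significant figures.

(a) 32.4 kg; (b) 19.6 kg

(a) Volume: 265,000 US gal × 3.785 L/gal = 1,003,025 L.
(a) CYA to add: (39 − 7) = 32 mg/L × 1,003,025 L = 32,100 g cyanuric acid.
(a) At 99% purity: 32,100 / 0.99 = 32,420 g product.

(b) Volume: 2300 m³ = 2,300,000 L.
(b) After draining 19% and refilling: 70 × 0.81 + 4 × 0.19 = 57.46 ppm.
(b) Deficit to target: 66 − 57.46 = 8.54 mg/L.
(b) Mass: 8.54 mg/L × 2,300,000 L = 19,640 g cyanuric acid.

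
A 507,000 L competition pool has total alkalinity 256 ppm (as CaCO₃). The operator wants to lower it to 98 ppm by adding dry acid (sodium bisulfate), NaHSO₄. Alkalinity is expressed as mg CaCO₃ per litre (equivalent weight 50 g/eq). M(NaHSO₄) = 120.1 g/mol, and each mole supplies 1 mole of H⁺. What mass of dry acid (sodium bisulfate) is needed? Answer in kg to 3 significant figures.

Alkalinity to neutralize: (256 − 98) = 158 mg/L as CaCO₃ × 507,000 L = 80,110 g as CaCO₃.
Equivalents of H⁺ required: 80,110 ÷ 50 g/eq = 1602 eq = 1602 mol NaHSO₄.
Mass of NaHSO₄: 1602 × 120.1 = 192,400 g.

192 kg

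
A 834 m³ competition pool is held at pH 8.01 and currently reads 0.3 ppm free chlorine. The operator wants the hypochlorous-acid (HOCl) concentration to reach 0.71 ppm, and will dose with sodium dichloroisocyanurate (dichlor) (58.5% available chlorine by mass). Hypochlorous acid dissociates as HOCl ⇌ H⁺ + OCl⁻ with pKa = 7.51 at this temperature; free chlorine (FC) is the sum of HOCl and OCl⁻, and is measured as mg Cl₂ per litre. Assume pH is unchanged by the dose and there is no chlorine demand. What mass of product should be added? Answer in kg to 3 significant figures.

Volume: 834 m³ = 834,000 L.
[OCl⁻]/[HOCl] = 10^(pH − pKa) = 10^(8.01 − 7.51) = 3.162; fraction as HOCl = 1/(1 + 3.162) = 0.2403.
Free chlorine required for 0.71 ppm HOCl: 0.71 / 0.2403 = 2.955 ppm.
FC to add: 2.955 − 0.3 = 2.655 mg/L as Cl₂.
Cl₂ equivalent: 2.655 mg/L × 834,000 L = 2214 g.
Product at 58.5% available Cl: 2214 / 0.585 = 3785 g.

3.79 kg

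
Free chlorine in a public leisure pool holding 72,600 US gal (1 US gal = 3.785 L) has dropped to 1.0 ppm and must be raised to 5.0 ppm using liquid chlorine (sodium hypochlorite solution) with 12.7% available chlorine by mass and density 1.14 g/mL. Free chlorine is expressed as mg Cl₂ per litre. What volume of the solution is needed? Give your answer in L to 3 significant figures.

Volume: 72,600 US gal × 3.785 L/gal = 274,791 L.
Chlorine deficit: 5.0 − 1.0 = 4 ppm = 4 mg/L as Cl₂.
Cl₂ equivalent needed: 4 mg/L × 274,791 L = 1,099,000 mg = 1099 g.
Product at 12.7% available chlorine: 1099 / 0.127 = 8655 g.
Volume at density 1.14 g/mL: 8655 g ÷ 1.14 g/mL = 7592 mL.

7.59 L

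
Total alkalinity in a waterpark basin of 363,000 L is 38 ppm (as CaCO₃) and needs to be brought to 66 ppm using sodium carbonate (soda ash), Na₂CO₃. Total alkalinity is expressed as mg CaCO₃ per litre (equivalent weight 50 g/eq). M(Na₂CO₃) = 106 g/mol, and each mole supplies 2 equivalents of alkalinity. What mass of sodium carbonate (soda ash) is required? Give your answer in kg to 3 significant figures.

10.8 kg

Alkalinity to add: (66 − 38) = 28 mg/L as CaCO₃ × 363,000 L = 10,160 g as CaCO₃.
Equivalents: 10,160 g ÷ 50 g/eq = 203.3 eq.
Each mole of Na₂CO₃ supplies 2 eq, so 203.3 / 2 = 101.6 mol.
Mass: 101.6 mol × 106 g/mol = 10,770 g.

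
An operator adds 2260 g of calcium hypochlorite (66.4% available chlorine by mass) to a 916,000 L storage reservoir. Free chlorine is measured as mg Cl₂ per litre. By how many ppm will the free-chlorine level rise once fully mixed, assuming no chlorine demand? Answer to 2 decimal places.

1.64 ppm

Available chlorine delivered: 2260 g × 0.664 = 1501 g as Cl₂.
Concentration rise: 1501 g / 916,000 L = 1.638 mg/L = 1.64 ppm.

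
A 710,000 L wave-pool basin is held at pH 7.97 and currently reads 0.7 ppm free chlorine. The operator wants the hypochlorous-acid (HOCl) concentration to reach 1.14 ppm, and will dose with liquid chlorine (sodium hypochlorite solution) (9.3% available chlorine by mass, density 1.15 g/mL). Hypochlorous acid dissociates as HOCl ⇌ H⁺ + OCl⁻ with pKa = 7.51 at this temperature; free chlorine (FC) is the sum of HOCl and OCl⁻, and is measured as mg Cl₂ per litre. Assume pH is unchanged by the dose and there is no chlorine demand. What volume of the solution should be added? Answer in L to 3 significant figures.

24.7 L

[OCl⁻]/[HOCl] = 10^(pH − pKa) = 10^(7.97 − 7.51) = 2.884; fraction as HOCl = 1/(1 + 2.884) = 0.2575.
Free chlorine required for 1.14 ppm HOCl: 1.14 / 0.2575 = 4.428 ppm.
FC to add: 4.428 − 0.7 = 3.728 mg/L as Cl₂.
Cl₂ equivalent: 3.728 mg/L × 710,000 L = 2647 g.
Product at 9.3% available Cl: 2647 / 0.093 = 28,460 g.
Volume: 28,460 g ÷ 1.15 g/mL = 24,750 mL.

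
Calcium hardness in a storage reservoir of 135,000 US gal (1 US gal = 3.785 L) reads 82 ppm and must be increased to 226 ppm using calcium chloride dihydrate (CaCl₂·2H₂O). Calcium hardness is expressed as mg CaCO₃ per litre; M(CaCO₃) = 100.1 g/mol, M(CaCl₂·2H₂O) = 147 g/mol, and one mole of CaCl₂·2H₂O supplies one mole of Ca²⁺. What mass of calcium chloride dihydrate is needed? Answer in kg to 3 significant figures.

108 kg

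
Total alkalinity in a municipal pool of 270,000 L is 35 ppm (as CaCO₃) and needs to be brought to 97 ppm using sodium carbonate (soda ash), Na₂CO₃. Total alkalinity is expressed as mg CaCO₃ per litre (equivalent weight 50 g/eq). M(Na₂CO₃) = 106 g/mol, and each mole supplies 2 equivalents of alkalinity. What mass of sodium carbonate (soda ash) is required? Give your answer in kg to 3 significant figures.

17.7 kg

Alkalinity to add: (97 − 35) = 62 mg/L as CaCO₃ × 270,000 L = 16,740 g as CaCO₃.
Equivalents: 16,740 g ÷ 50 g/eq = 334.8 eq.
Each mole of Na₂CO₃ supplies 2 eq, so 334.8 / 2 = 167.4 mol.
Mass: 167.4 mol × 106 g/mol = 17,740 g.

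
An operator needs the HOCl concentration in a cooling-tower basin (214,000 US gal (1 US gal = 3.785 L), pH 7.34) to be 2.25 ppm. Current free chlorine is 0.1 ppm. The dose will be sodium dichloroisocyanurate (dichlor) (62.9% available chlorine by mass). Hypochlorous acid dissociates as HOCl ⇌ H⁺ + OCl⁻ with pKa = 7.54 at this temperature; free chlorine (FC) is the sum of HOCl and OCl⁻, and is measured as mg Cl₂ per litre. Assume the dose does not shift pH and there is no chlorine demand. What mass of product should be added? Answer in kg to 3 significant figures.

Volume: 214,000 US gal × 3.785 L/gal = 809,990 L.
[OCl⁻]/[HOCl] = 10^(pH − pKa) = 10^(7.34 − 7.54) = 0.631; fraction as HOCl = 1/(1 + 0.631) = 0.6131.
Free chlorine required for 2.25 ppm HOCl: 2.25 / 0.6131 = 3.67 ppm.
FC to add: 3.67 − 0.1 = 3.57 mg/L as Cl₂.
Cl₂ equivalent: 3.57 mg/L × 809,990 L = 2891 g.
Product at 62.9% available Cl: 2891 / 0.629 = 4597 g.

4.60 kg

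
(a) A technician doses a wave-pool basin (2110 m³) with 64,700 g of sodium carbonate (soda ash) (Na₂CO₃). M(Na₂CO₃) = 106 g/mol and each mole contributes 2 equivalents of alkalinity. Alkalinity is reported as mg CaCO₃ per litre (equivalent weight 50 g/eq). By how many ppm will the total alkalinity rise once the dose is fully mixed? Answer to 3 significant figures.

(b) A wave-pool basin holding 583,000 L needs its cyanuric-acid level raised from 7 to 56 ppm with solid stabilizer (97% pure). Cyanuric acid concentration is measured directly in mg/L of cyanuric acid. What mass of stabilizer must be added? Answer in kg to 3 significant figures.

(a) 28.9 ppm; (b) 29.5 kg

(a) Volume: 2110 m³ = 2,110,000 L.
(a) Moles of Na₂CO₃: 64,700 g ÷ 106 g/mol = 610.4 mol → 1221 eq of alkalinity.
(a) As CaCO₃: 1221 eq × 50 g/eq = 61,040 g.
(a) Rise: 61,040 g / 2,110,000 L × 1000 = 28.93 mg/L.

(b) CYA to add: (56 − 7) = 49 mg/L × 583,000 L = 28,570 g cyanuric acid.
(b) At 97% purity: 28,570 / 0.97 = 29,450 g product.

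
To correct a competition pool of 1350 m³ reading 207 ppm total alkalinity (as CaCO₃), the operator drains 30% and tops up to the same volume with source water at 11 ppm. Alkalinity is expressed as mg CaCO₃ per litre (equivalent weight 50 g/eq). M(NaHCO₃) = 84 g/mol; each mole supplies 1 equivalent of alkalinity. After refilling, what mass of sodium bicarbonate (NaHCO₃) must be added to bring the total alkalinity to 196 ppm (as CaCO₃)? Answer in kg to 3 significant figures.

Volume: 1350 m³ = 1,350,000 L.
After draining 30% and refilling: 207 × 0.70 + 11 × 0.30 = 148.2 ppm.
Deficit to target: 196 − 148.2 = 47.8 mg/L.
As CaCO₃: 47.8 mg/L × 1,350,000 L = 64,530 g; ÷ 50 g/eq ÷ 1 = 1291 mol NaHCO₃.
Mass: 1291 × 84 = 108,400 g.

108 kg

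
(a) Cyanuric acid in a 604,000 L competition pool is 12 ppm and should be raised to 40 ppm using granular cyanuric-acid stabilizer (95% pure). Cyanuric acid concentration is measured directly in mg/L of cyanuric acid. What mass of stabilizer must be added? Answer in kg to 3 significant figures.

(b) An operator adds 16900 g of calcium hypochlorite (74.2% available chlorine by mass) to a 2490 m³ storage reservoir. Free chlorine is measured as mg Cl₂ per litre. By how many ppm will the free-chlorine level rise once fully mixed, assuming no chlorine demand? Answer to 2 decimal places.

(a) CYA to add: (40 − 12) = 28 mg/L × 604,000 L = 16,910 g cyanuric acid.
(a) At 95% purity: 16,910 / 0.95 = 17,800 g product.

(b) Volume: 2490 m³ = 2,490,000 L.
(b) Available chlorine delivered: 16,900 g × 0.742 = 12,540 g as Cl₂.
(b) Concentration rise: 12,540 g / 2,490,000 L = 5.036 mg/L = 5.04 ppm.

(a) 17.8 kg; (b) 5.04 ppm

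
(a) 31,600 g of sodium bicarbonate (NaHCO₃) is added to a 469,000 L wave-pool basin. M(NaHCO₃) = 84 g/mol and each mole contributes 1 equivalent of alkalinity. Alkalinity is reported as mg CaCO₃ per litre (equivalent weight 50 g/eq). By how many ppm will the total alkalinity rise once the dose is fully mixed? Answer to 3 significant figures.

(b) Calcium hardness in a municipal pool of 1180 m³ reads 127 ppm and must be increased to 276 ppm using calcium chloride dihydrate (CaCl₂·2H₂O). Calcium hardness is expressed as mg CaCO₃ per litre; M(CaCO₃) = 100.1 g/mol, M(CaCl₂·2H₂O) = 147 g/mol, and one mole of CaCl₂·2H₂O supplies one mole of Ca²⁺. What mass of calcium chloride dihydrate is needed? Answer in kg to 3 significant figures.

(a) Moles of NaHCO₃: 31,600 g ÷ 84 g/mol = 376.2 mol → 376.2 eq of alkalinity.
(a) As CaCO₃: 376.2 eq × 50 g/eq = 18,810 g.
(a) Rise: 18,810 g / 469,000 L × 1000 = 40.11 mg/L.

(b) Volume: 1180 m³ = 1,180,000 L.
(b) Hardness to add: (276 − 127) = 149 mg/L as CaCO₃ × 1,180,000 L = 175,800 g as CaCO₃.
(b) Moles of Ca²⁺ (1 mol Ca²⁺ ≡ 1 mol CaCO₃): 175,800 / 100.1 g/mol = 1756 mol.
(b) Mass of CaCl₂·2H₂O: 1756 × 147 = 258,200 g.

(a) 40.1 ppm; (b) 258 kg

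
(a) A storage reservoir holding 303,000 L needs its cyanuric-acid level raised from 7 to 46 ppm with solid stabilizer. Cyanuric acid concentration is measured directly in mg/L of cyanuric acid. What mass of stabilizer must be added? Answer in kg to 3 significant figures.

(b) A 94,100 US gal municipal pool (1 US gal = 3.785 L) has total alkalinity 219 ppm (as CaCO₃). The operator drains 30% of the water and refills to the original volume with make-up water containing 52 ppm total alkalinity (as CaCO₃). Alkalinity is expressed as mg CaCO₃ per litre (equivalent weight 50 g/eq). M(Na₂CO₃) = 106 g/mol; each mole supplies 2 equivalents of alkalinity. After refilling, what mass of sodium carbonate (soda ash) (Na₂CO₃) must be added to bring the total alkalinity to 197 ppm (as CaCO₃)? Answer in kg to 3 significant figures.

(a) 11.8 kg; (b) 10.6 kg

(a) CYA to add: (46 − 7) = 39 mg/L × 303,000 L = 11,820 g cyanuric acid.

(b) Volume: 94,100 US gal × 3.785 L/gal = 356,168 L.
(b) After draining 30% and refilling: 219 × 0.70 + 52 × 0.30 = 168.9 ppm.
(b) Deficit to target: 197 − 168.9 = 28.1 mg/L.
(b) As CaCO₃: 28.1 mg/L × 356,168 L = 10,010 g; ÷ 50 g/eq ÷ 2 = 100.1 mol Na₂CO₃.
(b) Mass: 100.1 × 106 = 10,610 g.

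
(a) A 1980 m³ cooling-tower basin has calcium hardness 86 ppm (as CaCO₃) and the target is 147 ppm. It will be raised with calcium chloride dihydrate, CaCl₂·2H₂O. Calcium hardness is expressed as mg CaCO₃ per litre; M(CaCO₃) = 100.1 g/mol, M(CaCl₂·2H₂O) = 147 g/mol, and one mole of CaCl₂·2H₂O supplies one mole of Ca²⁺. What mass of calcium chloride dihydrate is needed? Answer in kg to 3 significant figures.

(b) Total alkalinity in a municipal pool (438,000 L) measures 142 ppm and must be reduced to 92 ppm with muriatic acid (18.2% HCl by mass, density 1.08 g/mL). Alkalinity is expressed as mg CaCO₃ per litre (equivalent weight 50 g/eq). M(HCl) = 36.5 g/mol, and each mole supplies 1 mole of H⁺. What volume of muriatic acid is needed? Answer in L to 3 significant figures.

(a) Volume: 1980 m³ = 1,980,000 L.
(a) Hardness to add: (147 − 86) = 61 mg/L as CaCO₃ × 1,980,000 L = 120,800 g as CaCO₃.
(a) Moles of Ca²⁺ (1 mol Ca²⁺ ≡ 1 mol CaCO₃): 120,800 / 100.1 g/mol = 1207 mol.
(a) Mass of CaCl₂·2H₂O: 1207 × 147 = 177,400 g.

(b) Alkalinity to neutralize: (142 − 92) = 50 mg/L as CaCO₃ × 438,000 L = 21,900 g as CaCO₃.
(b) Equivalents of H⁺ required: 21,900 ÷ 50 g/eq = 438 eq = 438 mol HCl.
(b) Mass of HCl: 438 × 36.5 = 15,990 g.
(b) Mass of 18.2% solution: 15,990 / 0.182 = 87,840 g.
(b) Volume: 87,840 g ÷ 1.08 g/mL = 81,330 mL.

(a) 177 kg; (b) 81.3 L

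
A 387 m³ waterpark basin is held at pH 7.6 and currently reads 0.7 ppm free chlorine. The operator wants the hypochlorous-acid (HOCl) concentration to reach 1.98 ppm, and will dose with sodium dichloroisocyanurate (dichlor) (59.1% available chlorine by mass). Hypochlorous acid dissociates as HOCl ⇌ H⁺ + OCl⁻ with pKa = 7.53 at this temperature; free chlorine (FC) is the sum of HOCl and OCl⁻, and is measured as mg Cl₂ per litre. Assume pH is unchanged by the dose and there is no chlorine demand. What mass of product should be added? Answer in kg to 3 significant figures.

2.36 kg

Volume: 387 m³ = 387,000 L.
[OCl⁻]/[HOCl] = 10^(pH − pKa) = 10^(7.6 − 7.53) = 1.175; fraction as HOCl = 1/(1 + 1.175) = 0.4598.
Free chlorine required for 1.98 ppm HOCl: 1.98 / 0.4598 = 4.306 ppm.
FC to add: 4.306 − 0.7 = 3.606 mg/L as Cl₂.
Cl₂ equivalent: 3.606 mg/L × 387,000 L = 1396 g.
Product at 59.1% available Cl: 1396 / 0.591 = 2361 g.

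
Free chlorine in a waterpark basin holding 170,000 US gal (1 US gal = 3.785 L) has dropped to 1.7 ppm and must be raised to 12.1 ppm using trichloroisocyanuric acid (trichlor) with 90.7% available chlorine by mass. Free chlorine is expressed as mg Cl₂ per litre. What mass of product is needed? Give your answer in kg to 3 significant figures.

7.38 kg

Volume: 170,000 US gal × 3.785 L/gal = 643,450 L.
Chlorine deficit: 12.1 − 1.7 = 10.4 ppm = 10.4 mg/L as Cl₂.
Cl₂ equivalent needed: 10.4 mg/L × 643,450 L = 6,692,000 mg = 6692 g.
Product at 90.7% available chlorine: 6692 / 0.907 = 7378 g.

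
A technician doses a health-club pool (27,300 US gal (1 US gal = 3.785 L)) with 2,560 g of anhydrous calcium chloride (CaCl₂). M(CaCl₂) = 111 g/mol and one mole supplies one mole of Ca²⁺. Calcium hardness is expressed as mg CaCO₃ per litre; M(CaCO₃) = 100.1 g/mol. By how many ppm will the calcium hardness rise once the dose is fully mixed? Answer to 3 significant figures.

Volume: 27,300 US gal × 3.785 L/gal = 103,330 L.
Moles of Ca²⁺: 2,560 g ÷ 111 g/mol = 23.06 mol.
As CaCO₃: 23.06 mol × 100.1 g/mol = 2309 g.
Rise: 2309 g / 103,330 L × 1000 = 22.34 mg/L.

22.3 ppm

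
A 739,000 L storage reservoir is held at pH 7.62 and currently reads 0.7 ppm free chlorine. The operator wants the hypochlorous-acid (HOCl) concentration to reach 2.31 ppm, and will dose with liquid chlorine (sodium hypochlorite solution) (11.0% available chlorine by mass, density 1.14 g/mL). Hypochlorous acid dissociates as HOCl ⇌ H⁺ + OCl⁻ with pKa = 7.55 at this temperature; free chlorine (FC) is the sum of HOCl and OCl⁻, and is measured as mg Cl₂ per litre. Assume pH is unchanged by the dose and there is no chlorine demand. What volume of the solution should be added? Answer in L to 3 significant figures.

25.5 L

[OCl⁻]/[HOCl] = 10^(pH − pKa) = 10^(7.62 − 7.55) = 1.175; fraction as HOCl = 1/(1 + 1.175) = 0.4598.
Free chlorine required for 2.31 ppm HOCl: 2.31 / 0.4598 = 5.024 ppm.
FC to add: 5.024 − 0.7 = 4.324 mg/L as Cl₂.
Cl₂ equivalent: 4.324 mg/L × 739,000 L = 3195 g.
Product at 11.0% available Cl: 3195 / 0.11 = 29,050 g.
Volume: 29,050 g ÷ 1.14 g/mL = 25,480 mL.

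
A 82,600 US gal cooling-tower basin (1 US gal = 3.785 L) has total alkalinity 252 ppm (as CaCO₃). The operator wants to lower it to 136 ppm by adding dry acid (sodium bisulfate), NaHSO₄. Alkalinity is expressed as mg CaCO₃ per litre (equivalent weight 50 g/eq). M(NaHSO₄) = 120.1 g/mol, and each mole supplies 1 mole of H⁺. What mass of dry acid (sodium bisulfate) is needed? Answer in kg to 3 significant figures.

Volume: 82,600 US gal × 3.785 L/gal = 312,641 L.
Alkalinity to neutralize: (252 − 136) = 116 mg/L as CaCO₃ × 312,641 L = 36,270 g as CaCO₃.
Equivalents of H⁺ required: 36,270 ÷ 50 g/eq = 725.3 eq = 725.3 mol NaHSO₄.
Mass of NaHSO₄: 725.3 × 120.1 = 87,110 g.

87.1 kg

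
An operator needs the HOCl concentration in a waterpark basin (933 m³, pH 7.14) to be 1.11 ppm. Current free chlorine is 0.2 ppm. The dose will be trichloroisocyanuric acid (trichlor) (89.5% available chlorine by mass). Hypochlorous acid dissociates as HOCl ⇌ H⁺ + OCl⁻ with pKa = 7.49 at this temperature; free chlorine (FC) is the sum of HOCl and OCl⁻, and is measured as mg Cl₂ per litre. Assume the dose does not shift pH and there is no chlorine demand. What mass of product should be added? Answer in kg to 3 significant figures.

1.47 kg

Volume: 933 m³ = 933,000 L.
[OCl⁻]/[HOCl] = 10^(pH − pKa) = 10^(7.14 − 7.49) = 0.4467; fraction as HOCl = 1/(1 + 0.4467) = 0.6912.
Free chlorine required for 1.11 ppm HOCl: 1.11 / 0.6912 = 1.606 ppm.
FC to add: 1.606 − 0.2 = 1.406 mg/L as Cl₂.
Cl₂ equivalent: 1.406 mg/L × 933,000 L = 1312 g.
Product at 89.5% available Cl: 1312 / 0.895 = 1466 g.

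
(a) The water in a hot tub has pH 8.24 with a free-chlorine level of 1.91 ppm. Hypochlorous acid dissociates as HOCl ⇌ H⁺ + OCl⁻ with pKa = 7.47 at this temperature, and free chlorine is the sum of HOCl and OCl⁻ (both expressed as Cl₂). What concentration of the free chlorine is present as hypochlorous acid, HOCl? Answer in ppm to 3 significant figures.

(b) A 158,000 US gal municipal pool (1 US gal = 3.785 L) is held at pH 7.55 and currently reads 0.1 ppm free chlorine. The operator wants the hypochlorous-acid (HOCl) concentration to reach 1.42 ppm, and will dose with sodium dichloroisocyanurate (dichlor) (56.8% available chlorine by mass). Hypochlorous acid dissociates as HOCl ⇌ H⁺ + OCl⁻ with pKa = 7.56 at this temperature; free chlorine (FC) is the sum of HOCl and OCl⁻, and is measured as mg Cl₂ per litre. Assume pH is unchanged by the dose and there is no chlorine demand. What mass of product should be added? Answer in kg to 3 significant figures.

(a) 0.277 ppm; (b) 2.85 kg

(a) [OCl⁻]/[HOCl] = 10^(pH − pKa) = 10^(8.24 − 7.47) = 10^0.77 = 5.888.
(a) Fraction as HOCl = 1 / (1 + 5.888) = 0.1452.
(a) HOCl = 0.1452 × 1.91 ppm = 0.2773 ppm.

(b) Volume: 158,000 US gal × 3.785 L/gal = 598,030 L.
(b) [OCl⁻]/[HOCl] = 10^(pH − pKa) = 10^(7.55 − 7.56) = 0.9772; fraction as HOCl = 1/(1 + 0.9772) = 0.5058.
(b) Free chlorine required for 1.42 ppm HOCl: 1.42 / 0.5058 = 2.808 ppm.
(b) FC to add: 2.808 − 0.1 = 2.708 mg/L as Cl₂.
(b) Cl₂ equivalent: 2.708 mg/L × 598,030 L = 1619 g.
(b) Product at 56.8% available Cl: 1619 / 0.568 = 2851 g.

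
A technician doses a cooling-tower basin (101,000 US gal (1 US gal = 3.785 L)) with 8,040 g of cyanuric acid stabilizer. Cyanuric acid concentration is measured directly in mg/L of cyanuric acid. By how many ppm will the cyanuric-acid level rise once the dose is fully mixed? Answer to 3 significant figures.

21.0 ppm

Volume: 101,000 US gal × 3.785 L/gal = 382,285 L.
Rise: 8,040 g / 382,285 L × 1000 = 21.03 mg/L.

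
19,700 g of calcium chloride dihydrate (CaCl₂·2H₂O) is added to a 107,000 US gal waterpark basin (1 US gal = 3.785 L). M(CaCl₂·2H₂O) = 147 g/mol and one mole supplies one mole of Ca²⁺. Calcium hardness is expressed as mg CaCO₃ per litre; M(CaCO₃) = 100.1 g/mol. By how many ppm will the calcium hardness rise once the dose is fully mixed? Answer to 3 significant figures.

33.1 ppm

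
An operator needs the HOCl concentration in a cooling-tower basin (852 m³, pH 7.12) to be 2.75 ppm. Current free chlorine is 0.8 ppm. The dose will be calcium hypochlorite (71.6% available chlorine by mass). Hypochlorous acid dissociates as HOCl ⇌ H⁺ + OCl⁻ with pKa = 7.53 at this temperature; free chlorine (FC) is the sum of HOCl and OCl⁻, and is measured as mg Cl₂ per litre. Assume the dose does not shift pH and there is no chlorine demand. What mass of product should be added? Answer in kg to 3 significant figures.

3.59 kg

Volume: 852 m³ = 852,000 L.
[OCl⁻]/[HOCl] = 10^(pH − pKa) = 10^(7.12 − 7.53) = 0.389; fraction as HOCl = 1/(1 + 0.389) = 0.7199.
Free chlorine required for 2.75 ppm HOCl: 2.75 / 0.7199 = 3.82 ppm.
FC to add: 3.82 − 0.8 = 3.02 mg/L as Cl₂.
Cl₂ equivalent: 3.02 mg/L × 852,000 L = 2573 g.
Product at 71.6% available Cl: 2573 / 0.716 = 3593 g.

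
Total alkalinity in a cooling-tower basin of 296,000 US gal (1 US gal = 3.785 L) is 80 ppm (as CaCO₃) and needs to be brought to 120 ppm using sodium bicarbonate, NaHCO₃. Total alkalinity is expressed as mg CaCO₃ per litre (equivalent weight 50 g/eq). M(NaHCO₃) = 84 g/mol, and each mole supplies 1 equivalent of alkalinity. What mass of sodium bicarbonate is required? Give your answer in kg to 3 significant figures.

75.3 kg

Volume: 296,000 US gal × 3.785 L/gal = 1,120,360 L.
Alkalinity to add: (120 − 80) = 40 mg/L as CaCO₃ × 1,120,360 L = 44,810 g as CaCO₃.
Equivalents: 44,810 g ÷ 50 g/eq = 896.3 eq.
NaHCO₃ supplies 1 eq per mole → 896.3 mol.
Mass: 896.3 mol × 84 g/mol = 75,290 g.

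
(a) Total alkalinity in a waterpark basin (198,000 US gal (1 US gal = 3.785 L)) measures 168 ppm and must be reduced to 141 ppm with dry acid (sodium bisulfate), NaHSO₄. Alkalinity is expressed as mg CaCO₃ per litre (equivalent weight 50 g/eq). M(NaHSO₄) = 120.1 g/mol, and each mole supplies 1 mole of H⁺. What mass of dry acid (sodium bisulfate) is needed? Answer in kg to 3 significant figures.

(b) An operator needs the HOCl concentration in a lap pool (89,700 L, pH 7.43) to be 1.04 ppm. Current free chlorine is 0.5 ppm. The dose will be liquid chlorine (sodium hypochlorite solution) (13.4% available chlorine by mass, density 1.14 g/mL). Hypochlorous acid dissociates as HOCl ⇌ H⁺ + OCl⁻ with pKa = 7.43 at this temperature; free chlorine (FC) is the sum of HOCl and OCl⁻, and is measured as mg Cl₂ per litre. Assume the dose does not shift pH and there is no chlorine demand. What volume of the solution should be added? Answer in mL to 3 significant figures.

(a) 48.6 kg; (b) 928 mL

(a) Volume: 198,000 US gal × 3.785 L/gal = 749,430 L.
(a) Alkalinity to neutralize: (168 − 141) = 27 mg/L as CaCO₃ × 749,430 L = 20,230 g as CaCO₃.
(a) Equivalents of H⁺ required: 20,230 ÷ 50 g/eq = 404.7 eq = 404.7 mol NaHSO₄.
(a) Mass of NaHSO₄: 404.7 × 120.1 = 48,600 g.

(b) [OCl⁻]/[HOCl] = 10^(pH − pKa) = 10^(7.43 − 7.43) = 1; fraction as HOCl = 1/(1 + 1) = 0.5.
(b) Free chlorine required for 1.04 ppm HOCl: 1.04 / 0.5 = 2.08 ppm.
(b) FC to add: 2.08 − 0.5 = 1.58 mg/L as Cl₂.
(b) Cl₂ equivalent: 1.58 mg/L × 89,700 L = 141.7 g.
(b) Product at 13.4% available Cl: 141.7 / 0.134 = 1058 g.
(b) Volume: 1058 g ÷ 1.14 g/mL = 927.8 mL.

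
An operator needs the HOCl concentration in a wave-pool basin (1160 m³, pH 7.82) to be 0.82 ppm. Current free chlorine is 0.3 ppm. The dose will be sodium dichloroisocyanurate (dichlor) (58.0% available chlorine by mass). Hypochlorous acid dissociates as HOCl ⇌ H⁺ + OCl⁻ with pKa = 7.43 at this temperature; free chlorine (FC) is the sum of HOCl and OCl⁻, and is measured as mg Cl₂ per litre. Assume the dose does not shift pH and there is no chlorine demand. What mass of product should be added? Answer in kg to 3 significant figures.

5.07 kg

Volume: 1160 m³ = 1,160,000 L.
[OCl⁻]/[HOCl] = 10^(pH − pKa) = 10^(7.82 − 7.43) = 2.455; fraction as HOCl = 1/(1 + 2.455) = 0.2895.
Free chlorine required for 0.82 ppm HOCl: 0.82 / 0.2895 = 2.833 ppm.
FC to add: 2.833 − 0.3 = 2.533 mg/L as Cl₂.
Cl₂ equivalent: 2.533 mg/L × 1,160,000 L = 2938 g.
Product at 58.0% available Cl: 2938 / 0.58 = 5066 g.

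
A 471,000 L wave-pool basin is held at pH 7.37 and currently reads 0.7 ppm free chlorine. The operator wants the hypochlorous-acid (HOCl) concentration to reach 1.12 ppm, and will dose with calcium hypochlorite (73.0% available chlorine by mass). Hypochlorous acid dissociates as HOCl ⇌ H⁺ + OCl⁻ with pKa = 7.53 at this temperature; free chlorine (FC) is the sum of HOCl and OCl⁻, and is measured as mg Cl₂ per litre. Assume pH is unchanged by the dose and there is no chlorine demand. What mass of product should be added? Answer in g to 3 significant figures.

771 g

[OCl⁻]/[HOCl] = 10^(pH − pKa) = 10^(7.37 − 7.53) = 0.6918; fraction as HOCl = 1/(1 + 0.6918) = 0.5911.
Free chlorine required for 1.12 ppm HOCl: 1.12 / 0.5911 = 1.895 ppm.
FC to add: 1.895 − 0.7 = 1.195 mg/L as Cl₂.
Cl₂ equivalent: 1.195 mg/L × 471,000 L = 562.8 g.
Product at 73.0% available Cl: 562.8 / 0.73 = 770.9 g.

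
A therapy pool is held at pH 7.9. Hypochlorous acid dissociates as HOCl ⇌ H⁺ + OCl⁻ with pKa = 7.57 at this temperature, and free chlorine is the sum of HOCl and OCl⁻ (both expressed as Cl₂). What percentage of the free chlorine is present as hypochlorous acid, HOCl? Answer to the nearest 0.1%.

31.9%

[OCl⁻]/[HOCl] = 10^(pH − pKa) = 10^(7.9 − 7.57) = 10^0.33 = 2.138.
Fraction as HOCl = 1 / (1 + 2.138) = 0.3187.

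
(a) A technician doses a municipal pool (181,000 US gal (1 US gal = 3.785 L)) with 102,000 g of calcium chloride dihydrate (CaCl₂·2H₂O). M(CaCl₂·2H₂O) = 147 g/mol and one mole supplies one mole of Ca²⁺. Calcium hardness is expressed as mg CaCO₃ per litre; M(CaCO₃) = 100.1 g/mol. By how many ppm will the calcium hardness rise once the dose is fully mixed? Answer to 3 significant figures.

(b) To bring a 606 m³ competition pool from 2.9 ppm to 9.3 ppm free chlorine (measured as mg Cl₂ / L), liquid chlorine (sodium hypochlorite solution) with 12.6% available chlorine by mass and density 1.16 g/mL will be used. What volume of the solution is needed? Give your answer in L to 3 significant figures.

(a) 101 ppm; (b) 26.5 L

(a) Volume: 181,000 US gal × 3.785 L/gal = 685,085 L.
(a) Moles of Ca²⁺: 102,000 g ÷ 147 g/mol = 693.9 mol.
(a) As CaCO₃: 693.9 mol × 100.1 g/mol = 69,460 g.
(a) Rise: 69,460 g / 685,085 L × 1000 = 101.4 mg/L.

(b) Volume: 606 m³ = 606,000 L.
(b) Chlorine deficit: 9.3 − 2.9 = 6.4 ppm = 6.4 mg/L as Cl₂.
(b) Cl₂ equivalent needed: 6.4 mg/L × 606,000 L = 3,878,000 mg = 3878 g.
(b) Product at 12.6% available chlorine: 3878 / 0.126 = 30,780 g.
(b) Volume at density 1.16 g/mL: 30,780 g ÷ 1.16 g/mL = 26,540 mL.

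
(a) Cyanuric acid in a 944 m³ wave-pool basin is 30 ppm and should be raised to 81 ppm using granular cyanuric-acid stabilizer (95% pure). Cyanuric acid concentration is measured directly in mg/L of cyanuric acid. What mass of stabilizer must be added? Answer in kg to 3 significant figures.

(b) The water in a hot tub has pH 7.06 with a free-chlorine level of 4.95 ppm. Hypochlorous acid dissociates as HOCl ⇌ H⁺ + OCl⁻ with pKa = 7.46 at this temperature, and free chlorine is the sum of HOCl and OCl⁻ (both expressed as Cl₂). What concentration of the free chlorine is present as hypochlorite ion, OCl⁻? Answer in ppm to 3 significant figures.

(a) Volume: 944 m³ = 944,000 L.
(a) CYA to add: (81 − 30) = 51 mg/L × 944,000 L = 48,140 g cyanuric acid.
(a) At 95% purity: 48,140 / 0.95 = 50,680 g product.

(b) [OCl⁻]/[HOCl] = 10^(pH − pKa) = 10^(7.06 − 7.46) = 10^-0.40 = 0.3981.
(b) Fraction as HOCl = 1 / (1 + 0.3981) = 0.7153.
(b) OCl⁻ = (1 − 0.7153) × 4.95 ppm = 1.409 ppm.

(a) 50.7 kg; (b) 1.41 ppm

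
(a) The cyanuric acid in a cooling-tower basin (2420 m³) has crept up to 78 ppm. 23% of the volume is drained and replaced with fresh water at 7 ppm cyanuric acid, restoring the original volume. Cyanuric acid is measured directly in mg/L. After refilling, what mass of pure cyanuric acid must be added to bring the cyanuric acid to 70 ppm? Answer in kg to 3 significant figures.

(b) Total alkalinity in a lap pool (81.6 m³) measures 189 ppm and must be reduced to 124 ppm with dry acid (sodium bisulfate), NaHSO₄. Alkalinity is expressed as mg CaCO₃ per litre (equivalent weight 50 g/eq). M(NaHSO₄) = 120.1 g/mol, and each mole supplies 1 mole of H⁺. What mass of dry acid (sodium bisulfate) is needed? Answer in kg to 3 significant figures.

(a) Volume: 2420 m³ = 2,420,000 L.
(a) After draining 23% and refilling: 78 × 0.77 + 7 × 0.23 = 61.67 ppm.
(a) Deficit to target: 70 − 61.67 = 8.33 mg/L.
(a) Mass: 8.33 mg/L × 2,420,000 L = 20,160 g cyanuric acid.

(b) Volume: 81.6 m³ = 81,600 L.
(b) Alkalinity to neutralize: (189 − 124) = 65 mg/L as CaCO₃ × 81,600 L = 5304 g as CaCO₃.
(b) Equivalents of H⁺ required: 5304 ÷ 50 g/eq = 106.1 eq = 106.1 mol NaHSO₄.
(b) Mass of NaHSO₄: 106.1 × 120.1 = 12,740 g.

(a) 20.2 kg; (b) 12.7 kg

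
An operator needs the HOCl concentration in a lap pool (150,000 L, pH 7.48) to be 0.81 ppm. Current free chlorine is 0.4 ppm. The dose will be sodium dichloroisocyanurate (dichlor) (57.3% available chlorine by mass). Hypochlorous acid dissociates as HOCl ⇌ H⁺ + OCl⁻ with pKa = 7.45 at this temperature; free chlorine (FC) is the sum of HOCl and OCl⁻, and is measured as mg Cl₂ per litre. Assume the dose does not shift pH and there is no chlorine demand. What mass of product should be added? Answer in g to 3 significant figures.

335 g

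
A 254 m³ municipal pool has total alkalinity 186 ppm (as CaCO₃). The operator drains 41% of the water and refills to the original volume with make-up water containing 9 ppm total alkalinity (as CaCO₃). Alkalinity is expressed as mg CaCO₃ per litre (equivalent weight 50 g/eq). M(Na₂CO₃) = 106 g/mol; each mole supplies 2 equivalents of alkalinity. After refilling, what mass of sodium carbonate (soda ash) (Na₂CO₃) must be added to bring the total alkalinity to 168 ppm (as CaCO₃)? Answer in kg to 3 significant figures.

Volume: 254 m³ = 254,000 L.
After draining 41% and refilling: 186 × 0.59 + 9 × 0.41 = 113.43 ppm.
Deficit to target: 168 − 113.43 = 54.57 mg/L.
As CaCO₃: 54.57 mg/L × 254,000 L = 13,860 g; ÷ 50 g/eq ÷ 2 = 138.6 mol Na₂CO₃.
Mass: 138.6 × 106 = 14,690 g.

14.7 kg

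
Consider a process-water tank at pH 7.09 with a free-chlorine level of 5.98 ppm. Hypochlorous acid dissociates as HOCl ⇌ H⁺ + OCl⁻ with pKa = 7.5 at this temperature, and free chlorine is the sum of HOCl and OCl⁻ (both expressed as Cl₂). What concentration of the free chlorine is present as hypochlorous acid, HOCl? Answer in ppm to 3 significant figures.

4.31 ppm

[OCl⁻]/[HOCl] = 10^(pH − pKa) = 10^(7.09 − 7.5) = 10^-0.41 = 0.389.
Fraction as HOCl = 1 / (1 + 0.389) = 0.7199.
HOCl = 0.7199 × 5.98 ppm = 4.305 ppm.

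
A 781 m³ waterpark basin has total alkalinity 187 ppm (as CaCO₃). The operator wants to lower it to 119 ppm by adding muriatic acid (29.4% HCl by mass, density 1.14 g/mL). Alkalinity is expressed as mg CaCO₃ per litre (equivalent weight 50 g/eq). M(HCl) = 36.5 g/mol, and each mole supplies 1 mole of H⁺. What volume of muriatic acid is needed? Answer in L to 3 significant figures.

116 L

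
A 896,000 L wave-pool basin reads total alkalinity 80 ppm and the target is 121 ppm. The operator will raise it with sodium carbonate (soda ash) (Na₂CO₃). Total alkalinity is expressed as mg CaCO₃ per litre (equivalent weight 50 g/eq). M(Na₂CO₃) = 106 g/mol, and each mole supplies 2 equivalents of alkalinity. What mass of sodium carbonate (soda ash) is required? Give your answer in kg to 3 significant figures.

38.9 kg

Alkalinity to add: (121 − 80) = 41 mg/L as CaCO₃ × 896,000 L = 36,740 g as CaCO₃.
Equivalents: 36,740 g ÷ 50 g/eq = 734.7 eq.
Each mole of Na₂CO₃ supplies 2 eq, so 734.7 / 2 = 367.4 mol.
Mass: 367.4 mol × 106 g/mol = 38,940 g.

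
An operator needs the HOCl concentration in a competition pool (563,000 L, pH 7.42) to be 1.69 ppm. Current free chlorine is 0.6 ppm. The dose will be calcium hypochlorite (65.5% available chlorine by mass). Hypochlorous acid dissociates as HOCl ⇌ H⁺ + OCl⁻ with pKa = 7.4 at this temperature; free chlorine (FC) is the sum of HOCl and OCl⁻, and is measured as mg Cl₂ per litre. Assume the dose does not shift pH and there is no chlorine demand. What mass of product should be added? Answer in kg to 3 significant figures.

2.46 kg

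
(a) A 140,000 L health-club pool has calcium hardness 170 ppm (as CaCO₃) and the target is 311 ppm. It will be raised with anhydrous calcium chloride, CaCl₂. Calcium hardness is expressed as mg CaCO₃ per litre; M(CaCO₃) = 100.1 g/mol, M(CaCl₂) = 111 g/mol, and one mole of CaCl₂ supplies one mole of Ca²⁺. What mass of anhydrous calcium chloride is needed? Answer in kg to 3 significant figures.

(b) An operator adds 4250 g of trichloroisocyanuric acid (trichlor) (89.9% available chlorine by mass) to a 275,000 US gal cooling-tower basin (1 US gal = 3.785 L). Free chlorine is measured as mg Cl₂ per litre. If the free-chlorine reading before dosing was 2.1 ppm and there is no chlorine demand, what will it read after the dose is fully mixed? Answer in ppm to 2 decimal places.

(a) Hardness to add: (311 − 170) = 141 mg/L as CaCO₃ × 140,000 L = 19,740 g as CaCO₃.
(a) Moles of Ca²⁺ (1 mol Ca²⁺ ≡ 1 mol CaCO₃): 19,740 / 100.1 g/mol = 197.2 mol.
(a) Mass of CaCl₂: 197.2 × 111 = 21,890 g.

(b) Volume: 275,000 US gal × 3.785 L/gal = 1,040,875 L.
(b) Available chlorine delivered: 4250 g × 0.899 = 3821 g as Cl₂.
(b) Concentration rise: 3821 g / 1,040,875 L = 3.671 mg/L = 3.67 ppm.
(b) Final FC: 2.1 + 3.67 = 5.77 ppm.

(a) 21.9 kg; (b) 5.77 ppm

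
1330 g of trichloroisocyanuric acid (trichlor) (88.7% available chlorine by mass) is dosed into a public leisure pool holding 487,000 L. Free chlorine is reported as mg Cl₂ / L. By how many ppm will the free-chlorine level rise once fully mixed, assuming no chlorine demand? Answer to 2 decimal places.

Available chlorine delivered: 1330 g × 0.887 = 1180 g as Cl₂.
Concentration rise: 1180 g / 487,000 L = 2.422 mg/L = 2.42 ppm.

2.42 ppm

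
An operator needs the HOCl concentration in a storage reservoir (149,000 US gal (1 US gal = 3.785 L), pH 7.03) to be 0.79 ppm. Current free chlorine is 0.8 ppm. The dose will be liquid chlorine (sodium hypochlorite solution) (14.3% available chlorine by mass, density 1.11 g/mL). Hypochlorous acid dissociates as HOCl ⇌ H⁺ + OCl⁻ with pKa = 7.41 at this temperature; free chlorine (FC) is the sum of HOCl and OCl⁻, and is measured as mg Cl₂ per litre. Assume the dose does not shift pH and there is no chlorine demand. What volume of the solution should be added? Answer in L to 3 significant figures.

1.13 L

Volume: 149,000 US gal × 3.785 L/gal = 563,965 L.
[OCl⁻]/[HOCl] = 10^(pH − pKa) = 10^(7.03 − 7.41) = 0.4169; fraction as HOCl = 1/(1 + 0.4169) = 0.7058.
Free chlorine required for 0.79 ppm HOCl: 0.79 / 0.7058 = 1.119 ppm.
FC to add: 1.119 − 0.8 = 0.3193 mg/L as Cl₂.
Cl₂ equivalent: 0.3193 mg/L × 563,965 L = 180.1 g.
Product at 14.3% available Cl: 180.1 / 0.143 = 1259 g.
Volume: 1259 g ÷ 1.11 g/mL = 1135 mL.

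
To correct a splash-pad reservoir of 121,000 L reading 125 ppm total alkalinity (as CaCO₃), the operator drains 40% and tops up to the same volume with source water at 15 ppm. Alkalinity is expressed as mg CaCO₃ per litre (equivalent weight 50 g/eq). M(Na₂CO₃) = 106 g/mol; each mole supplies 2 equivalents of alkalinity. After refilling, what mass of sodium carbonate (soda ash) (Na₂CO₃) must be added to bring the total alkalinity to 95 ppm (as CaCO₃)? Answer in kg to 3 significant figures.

1.80 kg

After draining 40% and refilling: 125 × 0.60 + 15 × 0.40 = 81 ppm.
Deficit to target: 95 − 81 = 14 mg/L.
As CaCO₃: 14 mg/L × 121,000 L = 1694 g; ÷ 50 g/eq ÷ 2 = 16.94 mol Na₂CO₃.
Mass: 16.94 × 106 = 1796 g.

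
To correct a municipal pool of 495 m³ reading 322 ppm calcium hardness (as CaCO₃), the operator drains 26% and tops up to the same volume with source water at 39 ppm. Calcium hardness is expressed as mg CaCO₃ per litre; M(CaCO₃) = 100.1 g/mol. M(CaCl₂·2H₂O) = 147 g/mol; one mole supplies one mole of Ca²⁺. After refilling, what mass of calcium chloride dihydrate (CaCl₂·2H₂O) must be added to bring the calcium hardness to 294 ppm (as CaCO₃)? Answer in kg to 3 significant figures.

33.1 kg

Volume: 495 m³ = 495,000 L.
After draining 26% and refilling: 322 × 0.74 + 39 × 0.26 = 248.42 ppm.
Deficit to target: 294 − 248.42 = 45.58 mg/L.
As CaCO₃: 45.58 mg/L × 495,000 L = 22,560 g; ÷ 100.1 = 225.4 mol Ca²⁺.
Mass: 225.4 × 147 = 33,130 g.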